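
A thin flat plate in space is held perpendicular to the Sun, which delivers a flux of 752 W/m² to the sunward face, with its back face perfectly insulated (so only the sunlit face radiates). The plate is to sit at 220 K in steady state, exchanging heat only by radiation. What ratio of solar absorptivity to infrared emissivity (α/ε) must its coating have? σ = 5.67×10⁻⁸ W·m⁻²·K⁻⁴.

Balance: αS·A = εσ·1A·T⁴ ⇒ α/ε = σT⁴/S.
α/ε = 5.67×10⁻⁸·(220)⁴/752 = 5.67×10⁻⁸·2.343×10⁹/752.

α/ε ≈ 0.177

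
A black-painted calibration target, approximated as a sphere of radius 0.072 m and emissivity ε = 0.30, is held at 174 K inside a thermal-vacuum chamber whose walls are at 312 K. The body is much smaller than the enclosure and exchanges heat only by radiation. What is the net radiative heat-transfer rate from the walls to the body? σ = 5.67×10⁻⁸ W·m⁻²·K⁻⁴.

For a small grey body in a large enclosure: P_net = εσA(T_body⁴ − T_wall⁴).
A = 4πr² = 0.06514 m²; T_body⁴ − T_wall⁴ = 9.166×10⁸ − 9.476×10⁹ = -8.559×10⁹ K⁴.
|P_net| = 0.30·5.67×10⁻⁸·0.06514·8.559×10⁹.

P_net ≈ 9.48 W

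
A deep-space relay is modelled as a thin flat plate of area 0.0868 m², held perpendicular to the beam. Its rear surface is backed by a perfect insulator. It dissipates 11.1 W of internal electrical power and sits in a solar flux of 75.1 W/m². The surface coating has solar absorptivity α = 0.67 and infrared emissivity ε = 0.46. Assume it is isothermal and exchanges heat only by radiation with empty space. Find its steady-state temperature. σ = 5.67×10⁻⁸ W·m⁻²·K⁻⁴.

At steady state, absorbed solar power + internal power = radiated power.
Absorbed: α·S·A_cross = 0.67·75.1·0.08680 = 4.368 W (cross-section A).
Total input = 4.368 + 11.1 = 15.47 W.
Radiated: εσ·A_surf·T⁴ with A_surf = A = 0.08680 m².
T⁴ = 15.47/(0.46·5.67×10⁻⁸·0.08680) = 6.832×10⁹ K⁴.

T ≈ 288 K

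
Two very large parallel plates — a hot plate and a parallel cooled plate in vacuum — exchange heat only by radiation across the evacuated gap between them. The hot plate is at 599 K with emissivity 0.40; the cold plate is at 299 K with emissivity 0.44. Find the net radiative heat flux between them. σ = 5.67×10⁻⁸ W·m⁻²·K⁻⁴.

For two infinite grey parallel plates, q = σ(T₁⁴ − T₂⁴)/(1/ε₁ + 1/ε₂ − 1).
T₁⁴ − T₂⁴ = 1.287×10¹¹ − 7.993×10⁹ = 1.207×10¹¹ K⁴.
1/ε₁ + 1/ε₂ − 1 = 2.500 + 2.273 − 1 = 3.773.
q = 5.67×10⁻⁸ × 1.207×10¹¹ / 3.773.

q ≈ 1810 W/m²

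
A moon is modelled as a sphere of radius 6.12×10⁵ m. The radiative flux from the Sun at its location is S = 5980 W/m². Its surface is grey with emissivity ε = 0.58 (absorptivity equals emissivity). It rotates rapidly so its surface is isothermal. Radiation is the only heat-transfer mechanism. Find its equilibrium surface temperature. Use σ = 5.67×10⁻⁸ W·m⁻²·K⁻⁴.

T ≈ 403 K

At equilibrium, absorbed power = emitted power.
Absorbing cross-section = πr² = 1.177×10¹² m²; emitting surface = 4πr² = 4.707×10¹² m² (ratio 4).
εS·A_cross = εσ·A_surf·T⁴  ⇒  T⁴ = S/(4σ)   (ε cancels).
T⁴ = 5980/(4·5.67×10⁻⁸) = 2.637×10¹⁰ K⁴.
T = (2.637×10¹⁰)^(1/4).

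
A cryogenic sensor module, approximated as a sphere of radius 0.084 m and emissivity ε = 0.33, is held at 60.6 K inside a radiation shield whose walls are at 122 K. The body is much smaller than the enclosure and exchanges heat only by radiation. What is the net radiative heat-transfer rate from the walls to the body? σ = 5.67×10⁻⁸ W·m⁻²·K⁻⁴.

For a small grey body in a large enclosure: P_net = εσA(T_body⁴ − T_wall⁴).
A = 4πr² = 0.08867 m²; T_body⁴ − T_wall⁴ = 1.349×10⁷ − 2.215×10⁸ = -2.080×10⁸ K⁴.
|P_net| = 0.33·5.67×10⁻⁸·0.08867·2.080×10⁸.

P_net ≈ 0.345 W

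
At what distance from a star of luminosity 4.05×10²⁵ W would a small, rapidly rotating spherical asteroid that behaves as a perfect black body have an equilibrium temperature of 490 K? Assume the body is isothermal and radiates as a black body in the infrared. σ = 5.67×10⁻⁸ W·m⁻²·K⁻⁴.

For an isothermal black-emitting sphere, (1−a)S·πr² = σ·4πr²·T⁴ ⇒ S = 4σT⁴/(1−a).
S = 4·5.67×10⁻⁸·(490)⁴/1.00 = 13070 W/m².
Flux falls as S = L/(4πd²), so d = √(L/(4πS)) = √(4.05×10²⁵/(4π·13070)).

d ≈ 1.57×10¹⁰ m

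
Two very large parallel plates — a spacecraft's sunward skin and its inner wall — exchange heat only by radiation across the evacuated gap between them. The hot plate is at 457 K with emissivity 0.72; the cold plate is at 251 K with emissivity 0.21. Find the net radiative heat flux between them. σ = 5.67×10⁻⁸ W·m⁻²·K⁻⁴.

q ≈ 436 W/m²

For two infinite grey parallel plates, q = σ(T₁⁴ − T₂⁴)/(1/ε₁ + 1/ε₂ − 1).
T₁⁴ − T₂⁴ = 4.362×10¹⁰ − 3.969×10⁹ = 3.965×10¹⁰ K⁴.
1/ε₁ + 1/ε₂ − 1 = 1.389 + 4.762 − 1 = 5.151.
q = 5.67×10⁻⁸ × 3.965×10¹⁰ / 5.151.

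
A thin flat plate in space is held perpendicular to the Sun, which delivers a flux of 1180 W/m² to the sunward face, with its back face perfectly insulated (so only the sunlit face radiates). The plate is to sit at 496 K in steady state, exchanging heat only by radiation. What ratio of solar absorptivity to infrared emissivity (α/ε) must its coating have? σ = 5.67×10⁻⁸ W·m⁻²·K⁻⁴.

Balance: αS·A = εσ·1A·T⁴ ⇒ α/ε = σT⁴/S.
α/ε = 5.67×10⁻⁸·(496)⁴/1180 = 5.67×10⁻⁸·6.052×10¹⁰/1180.

α/ε ≈ 2.91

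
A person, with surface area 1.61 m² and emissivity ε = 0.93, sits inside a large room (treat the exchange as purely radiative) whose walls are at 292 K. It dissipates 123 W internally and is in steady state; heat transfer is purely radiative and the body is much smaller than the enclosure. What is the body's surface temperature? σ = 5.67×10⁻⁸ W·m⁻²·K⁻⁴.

For a small grey body in a large enclosure, net radiated power = εσA(T⁴ − T_w⁴).
Steady state: P = εσA(T⁴ − T_w⁴) with A = 1.61 m².
T⁴ = P/(εσA) + T_w⁴ = 123/(0.93·5.67×10⁻⁸·1.610) + (292)⁴
    = 1.449×10⁹ + 7.270×10⁹ = 8.719×10⁹ K⁴.

T ≈ 306 K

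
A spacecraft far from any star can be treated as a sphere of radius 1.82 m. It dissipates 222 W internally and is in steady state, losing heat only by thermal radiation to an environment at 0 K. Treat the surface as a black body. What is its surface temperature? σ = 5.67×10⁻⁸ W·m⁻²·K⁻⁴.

Steady state: internal power = radiated power, P = εσA T⁴.
Radiating area A = 4πr² = 41.62 m².
T⁴ = P/(εσA) = 222/(1.0·5.67×10⁻⁸·41.62) = 9.406×10⁷ K⁴.
T = (9.406×10⁷)^(1/4).

T ≈ 98.5 K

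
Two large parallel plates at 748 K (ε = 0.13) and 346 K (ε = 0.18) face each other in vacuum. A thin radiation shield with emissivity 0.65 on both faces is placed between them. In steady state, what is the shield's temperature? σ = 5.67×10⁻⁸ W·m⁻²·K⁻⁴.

In steady state the net flux on the hot side equals that on the cold side.
σ(T₁⁴−T_s⁴)/D₁ = σ(T_s⁴−T₂⁴)/D₂, with D₁ = 1/ε₁+1/ε_s−1 = 8.231, D₂ = 1/ε_s+1/ε₂−1 = 6.094.
Solve for T_s⁴: T_s⁴ = (D₂·T₁⁴ + D₁·T₂⁴)/(D₁+D₂) = 1.414×10¹¹ K⁴.

T_s ≈ 613 K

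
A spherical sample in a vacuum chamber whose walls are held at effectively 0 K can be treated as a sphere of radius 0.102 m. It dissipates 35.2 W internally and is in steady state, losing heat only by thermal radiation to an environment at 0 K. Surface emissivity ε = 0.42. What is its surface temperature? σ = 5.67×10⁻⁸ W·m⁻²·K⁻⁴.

Steady state: internal power = radiated power, P = εσA T⁴.
Radiating area A = 4πr² = 0.1307 m².
T⁴ = P/(εσA) = 35.2/(0.42·5.67×10⁻⁸·0.1307) = 1.131×10¹⁰ K⁴.
T = (1.131×10¹⁰)^(1/4).

T ≈ 326 K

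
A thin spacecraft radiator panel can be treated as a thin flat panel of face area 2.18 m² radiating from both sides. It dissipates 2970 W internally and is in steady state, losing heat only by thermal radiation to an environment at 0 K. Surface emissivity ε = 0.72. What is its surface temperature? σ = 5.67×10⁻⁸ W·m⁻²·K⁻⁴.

Steady state: internal power = radiated power, P = εσA T⁴.
Radiating area A = 2·2.18 = 4.360 m².
T⁴ = P/(εσA) = 2970/(0.72·5.67×10⁻⁸·4.360) = 1.669×10¹⁰ K⁴.
T = (1.669×10¹⁰)^(1/4).

T ≈ 359 K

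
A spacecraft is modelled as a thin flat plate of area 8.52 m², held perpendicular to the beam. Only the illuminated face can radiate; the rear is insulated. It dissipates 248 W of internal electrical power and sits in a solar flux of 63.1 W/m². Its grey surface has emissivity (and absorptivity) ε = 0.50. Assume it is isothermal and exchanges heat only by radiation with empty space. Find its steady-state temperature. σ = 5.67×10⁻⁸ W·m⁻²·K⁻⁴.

At steady state, absorbed solar power + internal power = radiated power.
Absorbed: α·S·A_cross = 0.50·63.1·8.520 = 268.8 W (cross-section A).
Total input = 268.8 + 248 = 516.8 W.
Radiated: εσ·A_surf·T⁴ with A_surf = A = 8.520 m².
T⁴ = 516.8/(0.50·5.67×10⁻⁸·8.520) = 2.140×10⁹ K⁴.

T ≈ 215 K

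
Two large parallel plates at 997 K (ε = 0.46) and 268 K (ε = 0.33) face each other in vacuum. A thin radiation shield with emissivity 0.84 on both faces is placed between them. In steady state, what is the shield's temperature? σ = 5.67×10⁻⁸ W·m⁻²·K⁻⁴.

T_s ≈ 870 K

In steady state the net flux on the hot side equals that on the cold side.
σ(T₁⁴−T_s⁴)/D₁ = σ(T_s⁴−T₂⁴)/D₂, with D₁ = 1/ε₁+1/ε_s−1 = 2.364, D₂ = 1/ε_s+1/ε₂−1 = 3.221.
Solve for T_s⁴: T_s⁴ = (D₂·T₁⁴ + D₁·T₂⁴)/(D₁+D₂) = 5.720×10¹¹ K⁴.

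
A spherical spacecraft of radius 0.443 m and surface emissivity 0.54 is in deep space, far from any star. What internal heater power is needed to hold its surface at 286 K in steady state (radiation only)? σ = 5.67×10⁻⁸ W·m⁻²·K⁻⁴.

P = εσ·4πr²·T⁴.
4πr² = 2.466 m²; T⁴ = 6.691×10⁹ K⁴.
P = 0.54·5.67×10⁻⁸·2.466·6.691×10⁹.

P ≈ 505 W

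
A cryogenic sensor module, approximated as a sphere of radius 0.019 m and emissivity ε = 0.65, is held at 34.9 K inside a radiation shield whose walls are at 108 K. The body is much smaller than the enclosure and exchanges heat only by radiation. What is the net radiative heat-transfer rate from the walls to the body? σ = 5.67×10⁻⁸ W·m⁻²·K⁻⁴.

P_net ≈ 0.0225 W

For a small grey body in a large enclosure: P_net = εσA(T_body⁴ − T_wall⁴).
A = 4πr² = 0.004536 m²; T_body⁴ − T_wall⁴ = 1.484×10⁶ − 1.360×10⁸ = -1.346×10⁸ K⁴.
|P_net| = 0.65·5.67×10⁻⁸·0.004536·1.346×10⁸.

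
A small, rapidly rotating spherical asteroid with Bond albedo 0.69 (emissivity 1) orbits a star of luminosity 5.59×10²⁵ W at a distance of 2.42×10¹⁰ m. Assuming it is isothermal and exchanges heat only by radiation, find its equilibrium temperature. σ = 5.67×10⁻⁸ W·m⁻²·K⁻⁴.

T ≈ 319 K

First find the stellar flux at distance d: S = L/(4πd²) = 5.59×10²⁵/(4π·(2.42×10¹⁰)²) = 7596 W/m².
For an isothermal sphere, absorbed (1−a)S·πr² = emitted σ·4πr²·T⁴, so T⁴ = (1−a)S/(4σ).
T⁴ = 0.310·7596/(4·5.67×10⁻⁸) = 1.038×10¹⁰ K⁴.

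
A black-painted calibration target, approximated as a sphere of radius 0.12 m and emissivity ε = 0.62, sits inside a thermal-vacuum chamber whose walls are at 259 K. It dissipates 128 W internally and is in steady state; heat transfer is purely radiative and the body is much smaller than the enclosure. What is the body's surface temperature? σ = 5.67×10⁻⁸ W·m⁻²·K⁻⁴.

T ≈ 396 K

For a small grey body in a large enclosure, net radiated power = εσA(T⁴ − T_w⁴).
Steady state: P = εσA(T⁴ − T_w⁴) with A = 4πr² = 0.1810 m².
T⁴ = P/(εσA) + T_w⁴ = 128/(0.62·5.67×10⁻⁸·0.1810) + (259)⁴
    = 2.012×10¹⁰ + 4.500×10⁹ = 2.462×10¹⁰ K⁴.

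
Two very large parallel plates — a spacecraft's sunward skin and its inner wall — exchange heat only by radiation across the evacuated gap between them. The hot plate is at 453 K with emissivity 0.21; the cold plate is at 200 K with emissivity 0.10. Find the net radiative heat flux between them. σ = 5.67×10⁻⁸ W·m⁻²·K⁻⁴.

q ≈ 167 W/m²

For two infinite grey parallel plates, q = σ(T₁⁴ − T₂⁴)/(1/ε₁ + 1/ε₂ − 1).
T₁⁴ − T₂⁴ = 4.211×10¹⁰ − 1.600×10⁹ = 4.051×10¹⁰ K⁴.
1/ε₁ + 1/ε₂ − 1 = 4.762 + 10.00 − 1 = 13.76.
q = 5.67×10⁻⁸ × 4.051×10¹⁰ / 13.76.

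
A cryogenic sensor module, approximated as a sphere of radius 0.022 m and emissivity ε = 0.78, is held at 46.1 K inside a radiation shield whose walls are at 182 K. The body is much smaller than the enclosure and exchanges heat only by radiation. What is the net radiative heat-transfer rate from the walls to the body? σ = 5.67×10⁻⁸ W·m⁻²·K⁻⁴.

P_net ≈ 0.294 W

For a small grey body in a large enclosure: P_net = εσA(T_body⁴ − T_wall⁴).
A = 4πr² = 0.006082 m²; T_body⁴ − T_wall⁴ = 4.517×10⁶ − 1.097×10⁹ = -1.093×10⁹ K⁴.
|P_net| = 0.78·5.67×10⁻⁸·0.006082·1.093×10⁹.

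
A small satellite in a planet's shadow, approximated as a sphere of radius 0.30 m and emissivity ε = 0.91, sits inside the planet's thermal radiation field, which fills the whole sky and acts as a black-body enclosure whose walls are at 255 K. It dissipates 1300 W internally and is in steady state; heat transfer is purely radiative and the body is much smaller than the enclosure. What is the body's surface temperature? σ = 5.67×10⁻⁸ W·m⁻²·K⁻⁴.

T ≈ 403 K

For a small grey body in a large enclosure, net radiated power = εσA(T⁴ − T_w⁴).
Steady state: P = εσA(T⁴ − T_w⁴) with A = 4πr² = 1.131 m².
T⁴ = P/(εσA) + T_w⁴ = 1300/(0.91·5.67×10⁻⁸·1.131) + (255)⁴
    = 2.228×10¹⁰ + 4.228×10⁹ = 2.651×10¹⁰ K⁴.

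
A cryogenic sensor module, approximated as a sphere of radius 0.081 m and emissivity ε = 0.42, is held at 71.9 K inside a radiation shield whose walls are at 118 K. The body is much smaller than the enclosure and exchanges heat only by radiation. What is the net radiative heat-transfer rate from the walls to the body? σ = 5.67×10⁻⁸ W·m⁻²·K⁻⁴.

For a small grey body in a large enclosure: P_net = εσA(T_body⁴ − T_wall⁴).
A = 4πr² = 0.08245 m²; T_body⁴ − T_wall⁴ = 2.672×10⁷ − 1.939×10⁸ = -1.672×10⁸ K⁴.
|P_net| = 0.42·5.67×10⁻⁸·0.08245·1.672×10⁸.

P_net ≈ 0.328 W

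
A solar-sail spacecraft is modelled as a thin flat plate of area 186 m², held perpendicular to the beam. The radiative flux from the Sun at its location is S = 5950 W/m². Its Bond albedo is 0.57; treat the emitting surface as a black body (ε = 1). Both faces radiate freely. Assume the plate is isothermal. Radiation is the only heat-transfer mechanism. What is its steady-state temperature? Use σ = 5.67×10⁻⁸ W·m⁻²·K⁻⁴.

T ≈ 388 K

At equilibrium, absorbed power = emitted power.
Absorbing cross-section = A = 186.0 m²; emitting surface = 2A = 372.0 m² (ratio 2).
(1−a)S·A_cross = εσ·A_surf·T⁴  ⇒  T⁴ = (1−a)S/(2σ).
T⁴ = 0.430·5950/(2·5.67×10⁻⁸) = 2.256×10¹⁰ K⁴.
T = (2.256×10¹⁰)^(1/4).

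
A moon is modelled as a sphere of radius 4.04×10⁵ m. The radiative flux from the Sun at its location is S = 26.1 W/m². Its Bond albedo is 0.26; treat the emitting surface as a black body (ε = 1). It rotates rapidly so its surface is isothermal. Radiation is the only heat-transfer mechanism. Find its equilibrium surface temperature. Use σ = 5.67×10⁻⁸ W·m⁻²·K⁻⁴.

At equilibrium, absorbed power = emitted power.
Absorbing cross-section = πr² = 5.128×10¹¹ m²; emitting surface = 4πr² = 2.051×10¹² m² (ratio 4).
(1−a)S·A_cross = εσ·A_surf·T⁴  ⇒  T⁴ = (1−a)S/(4σ).
T⁴ = 0.740·26.1/(4·5.67×10⁻⁸) = 8.516×10⁷ K⁴.
T = (8.516×10⁷)^(1/4).

T ≈ 96.1 K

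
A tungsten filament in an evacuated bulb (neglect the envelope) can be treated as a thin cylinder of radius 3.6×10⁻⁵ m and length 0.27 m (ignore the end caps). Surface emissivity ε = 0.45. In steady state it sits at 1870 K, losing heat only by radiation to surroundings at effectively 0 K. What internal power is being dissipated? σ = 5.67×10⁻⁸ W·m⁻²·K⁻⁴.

P ≈ 19.1 W

Steady state: P = εσA T⁴.
A = 2πrL = 6.107×10⁻⁵ m²; T⁴ = (1870)⁴ = 1.223×10¹³ K⁴.
P = 0.45 × 5.67×10⁻⁸ × 6.107×10⁻⁵ × 1.223×10¹³.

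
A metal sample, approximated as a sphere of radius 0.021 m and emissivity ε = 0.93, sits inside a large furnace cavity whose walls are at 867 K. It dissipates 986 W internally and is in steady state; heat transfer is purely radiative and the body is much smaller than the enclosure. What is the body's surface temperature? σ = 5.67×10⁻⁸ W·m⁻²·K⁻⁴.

For a small grey body in a large enclosure, net radiated power = εσA(T⁴ − T_w⁴).
Steady state: P = εσA(T⁴ − T_w⁴) with A = 4πr² = 0.005542 m².
T⁴ = P/(εσA) + T_w⁴ = 986/(0.93·5.67×10⁻⁸·0.005542) + (867)⁴
    = 3.374×10¹² + 5.650×10¹¹ = 3.939×10¹² K⁴.

T ≈ 1410 K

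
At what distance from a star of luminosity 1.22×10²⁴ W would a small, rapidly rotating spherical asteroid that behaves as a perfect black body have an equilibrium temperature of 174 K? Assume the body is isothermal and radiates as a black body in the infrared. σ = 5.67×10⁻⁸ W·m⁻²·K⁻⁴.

d ≈ 2.16×10¹⁰ m

For an isothermal black-emitting sphere, (1−a)S·πr² = σ·4πr²·T⁴ ⇒ S = 4σT⁴/(1−a).
S = 4·5.67×10⁻⁸·(174)⁴/1.00 = 207.9 W/m².
Flux falls as S = L/(4πd²), so d = √(L/(4πS)) = √(1.22×10²⁴/(4π·207.9)).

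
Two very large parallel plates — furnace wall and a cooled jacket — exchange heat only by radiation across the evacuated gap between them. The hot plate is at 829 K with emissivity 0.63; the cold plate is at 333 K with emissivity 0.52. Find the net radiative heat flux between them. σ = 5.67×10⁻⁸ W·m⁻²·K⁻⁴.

For two infinite grey parallel plates, q = σ(T₁⁴ − T₂⁴)/(1/ε₁ + 1/ε₂ − 1).
T₁⁴ − T₂⁴ = 4.723×10¹¹ − 1.230×10¹⁰ = 4.600×10¹¹ K⁴.
1/ε₁ + 1/ε₂ − 1 = 1.587 + 1.923 − 1 = 2.510.
q = 5.67×10⁻⁸ × 4.600×10¹¹ / 2.510.

q ≈ 10400 W/m²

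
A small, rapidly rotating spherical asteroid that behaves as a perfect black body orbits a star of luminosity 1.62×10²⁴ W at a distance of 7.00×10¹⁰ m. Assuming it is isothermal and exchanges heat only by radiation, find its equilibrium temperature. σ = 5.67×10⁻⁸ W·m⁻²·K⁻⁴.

T ≈ 104 K

First find the stellar flux at distance d: S = L/(4πd²) = 1.62×10²⁴/(4π·(7.00×10¹⁰)²) = 26.31 W/m².
For an isothermal sphere, absorbed (1−a)S·πr² = emitted σ·4πr²·T⁴, so T⁴ = (1−a)S/(4σ).
T⁴ = 1.00·26.31/(4·5.67×10⁻⁸) = 1.160×10⁸ K⁴.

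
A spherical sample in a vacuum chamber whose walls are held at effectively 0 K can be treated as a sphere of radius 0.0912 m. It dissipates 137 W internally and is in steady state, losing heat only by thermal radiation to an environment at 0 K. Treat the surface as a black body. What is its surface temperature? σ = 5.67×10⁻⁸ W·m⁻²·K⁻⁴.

T ≈ 390 K

Steady state: internal power = radiated power, P = εσA T⁴.
Radiating area A = 4πr² = 0.1045 m².
T⁴ = P/(εσA) = 137/(1.0·5.67×10⁻⁸·0.1045) = 2.312×10¹⁰ K⁴.
T = (2.312×10¹⁰)^(1/4).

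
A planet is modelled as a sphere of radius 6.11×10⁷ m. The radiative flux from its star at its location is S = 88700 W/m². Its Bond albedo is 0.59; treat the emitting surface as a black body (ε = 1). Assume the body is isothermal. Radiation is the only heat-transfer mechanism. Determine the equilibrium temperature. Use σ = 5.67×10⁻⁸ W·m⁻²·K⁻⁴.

At equilibrium, absorbed power = emitted power.
Absorbing cross-section = πr² = 1.173×10¹⁶ m²; emitting surface = 4πr² = 4.691×10¹⁶ m² (ratio 4).
(1−a)S·A_cross = εσ·A_surf·T⁴  ⇒  T⁴ = (1−a)S/(4σ).
T⁴ = 0.410·88700/(4·5.67×10⁻⁸) = 1.603×10¹¹ K⁴.
T = (1.603×10¹¹)^(1/4).

T ≈ 633 K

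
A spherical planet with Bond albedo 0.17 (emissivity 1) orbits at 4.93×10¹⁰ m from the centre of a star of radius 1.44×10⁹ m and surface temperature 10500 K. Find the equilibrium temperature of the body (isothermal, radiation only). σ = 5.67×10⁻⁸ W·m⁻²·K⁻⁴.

T ≈ 1210 K

The star's surface emits σT_*⁴; at distance d the flux is S = σT_*⁴(R_*/d)².
S = 5.67×10⁻⁸·(10500)⁴·(1.44×10⁹/4.93×10¹⁰)² = 5.880×10⁵ W/m².
For an isothermal sphere T⁴ = (1−a)S/(4σ) = 2.152×10¹² K⁴.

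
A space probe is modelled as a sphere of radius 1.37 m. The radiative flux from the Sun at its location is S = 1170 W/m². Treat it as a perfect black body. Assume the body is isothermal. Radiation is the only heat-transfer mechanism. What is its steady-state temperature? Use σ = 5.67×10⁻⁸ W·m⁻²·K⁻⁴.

At equilibrium, absorbed power = emitted power.
Absorbing cross-section = πr² = 5.896 m²; emitting surface = 4πr² = 23.59 m² (ratio 4).
S·A_cross = εσ·A_surf·T⁴  ⇒  T⁴ = S/(4σ).
T⁴ = 1.00·1170/(4·5.67×10⁻⁸) = 5.159×10⁹ K⁴.
T = (5.159×10⁹)^(1/4).

T ≈ 268 K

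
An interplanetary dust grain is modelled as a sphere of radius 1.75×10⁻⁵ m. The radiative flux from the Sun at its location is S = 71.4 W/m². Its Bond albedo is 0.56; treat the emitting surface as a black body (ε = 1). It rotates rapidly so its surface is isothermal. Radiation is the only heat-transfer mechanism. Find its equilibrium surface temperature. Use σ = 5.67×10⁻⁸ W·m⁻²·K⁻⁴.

T ≈ 108 K

At equilibrium, absorbed power = emitted power.
Absorbing cross-section = πr² = 9.621×10⁻¹⁰ m²; emitting surface = 4πr² = 3.848×10⁻⁹ m² (ratio 4).
(1−a)S·A_cross = εσ·A_surf·T⁴  ⇒  T⁴ = (1−a)S/(4σ).
T⁴ = 0.440·71.4/(4·5.67×10⁻⁸) = 1.385×10⁸ K⁴.
T = (1.385×10⁸)^(1/4).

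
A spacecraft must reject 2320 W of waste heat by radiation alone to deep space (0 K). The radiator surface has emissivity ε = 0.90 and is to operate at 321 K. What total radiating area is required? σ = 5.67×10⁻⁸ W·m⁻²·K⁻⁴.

P = εσA T⁴ ⇒ A = P/(εσT⁴).
T⁴ = 1.062×10¹⁰ K⁴.
A = 2320/(0.90 × 5.67×10⁻⁸ × 1.062×10¹⁰).

A ≈ 4.28 m²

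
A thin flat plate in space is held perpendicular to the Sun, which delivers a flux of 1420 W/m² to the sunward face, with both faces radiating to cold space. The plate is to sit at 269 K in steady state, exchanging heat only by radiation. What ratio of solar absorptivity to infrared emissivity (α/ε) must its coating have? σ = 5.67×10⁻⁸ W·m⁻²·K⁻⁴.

α/ε ≈ 0.418

Balance: αS·A = εσ·2A·T⁴ ⇒ α/ε = 2σT⁴/S.
α/ε = 2·5.67×10⁻⁸·(269)⁴/1420 = 2·5.67×10⁻⁸·5.236×10⁹/1420.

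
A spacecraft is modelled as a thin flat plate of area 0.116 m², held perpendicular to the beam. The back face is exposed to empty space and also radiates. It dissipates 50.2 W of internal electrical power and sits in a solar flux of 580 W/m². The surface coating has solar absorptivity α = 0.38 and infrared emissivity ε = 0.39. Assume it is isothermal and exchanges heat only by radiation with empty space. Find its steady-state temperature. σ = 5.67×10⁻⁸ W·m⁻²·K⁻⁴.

T ≈ 349 K

At steady state, absorbed solar power + internal power = radiated power.
Absorbed: α·S·A_cross = 0.38·580·0.1160 = 25.57 W (cross-section A).
Total input = 25.57 + 50.2 = 75.77 W.
Radiated: εσ·A_surf·T⁴ with A_surf = 2A = 0.2320 m².
T⁴ = 75.77/(0.39·5.67×10⁻⁸·0.2320) = 1.477×10¹⁰ K⁴.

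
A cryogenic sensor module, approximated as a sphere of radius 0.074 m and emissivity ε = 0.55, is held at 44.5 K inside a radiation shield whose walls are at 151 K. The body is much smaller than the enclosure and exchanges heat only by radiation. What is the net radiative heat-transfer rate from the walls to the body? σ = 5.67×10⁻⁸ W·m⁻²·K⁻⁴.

P_net ≈ 1.11 W

For a small grey body in a large enclosure: P_net = εσA(T_body⁴ − T_wall⁴).
A = 4πr² = 0.06881 m²; T_body⁴ − T_wall⁴ = 3.921×10⁶ − 5.199×10⁸ = -5.160×10⁸ K⁴.
|P_net| = 0.55·5.67×10⁻⁸·0.06881·5.160×10⁸.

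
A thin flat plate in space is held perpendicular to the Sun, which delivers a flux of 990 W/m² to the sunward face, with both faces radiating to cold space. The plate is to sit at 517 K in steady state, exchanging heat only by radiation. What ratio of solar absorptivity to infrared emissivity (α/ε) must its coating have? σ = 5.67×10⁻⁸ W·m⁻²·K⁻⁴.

Balance: αS·A = εσ·2A·T⁴ ⇒ α/ε = 2σT⁴/S.
α/ε = 2·5.67×10⁻⁸·(517)⁴/990 = 2·5.67×10⁻⁸·7.144×10¹⁰/990.

α/ε ≈ 8.18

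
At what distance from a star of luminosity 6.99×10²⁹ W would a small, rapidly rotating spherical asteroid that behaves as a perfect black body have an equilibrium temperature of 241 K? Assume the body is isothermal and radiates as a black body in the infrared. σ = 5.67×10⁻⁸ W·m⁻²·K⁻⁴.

For an isothermal black-emitting sphere, (1−a)S·πr² = σ·4πr²·T⁴ ⇒ S = 4σT⁴/(1−a).
S = 4·5.67×10⁻⁸·(241)⁴/1.00 = 765.1 W/m².
Flux falls as S = L/(4πd²), so d = √(L/(4πS)) = √(6.99×10²⁹/(4π·765.1)).

d ≈ 8.53×10¹² m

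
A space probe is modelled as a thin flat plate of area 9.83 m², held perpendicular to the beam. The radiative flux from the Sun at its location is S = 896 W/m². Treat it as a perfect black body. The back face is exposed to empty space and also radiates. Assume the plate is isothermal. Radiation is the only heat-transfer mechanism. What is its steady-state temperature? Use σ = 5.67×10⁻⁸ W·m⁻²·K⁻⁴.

At equilibrium, absorbed power = emitted power.
Absorbing cross-section = A = 9.830 m²; emitting surface = 2A = 19.66 m² (ratio 2).
S·A_cross = εσ·A_surf·T⁴  ⇒  T⁴ = S/(2σ).
T⁴ = 1.00·896/(2·5.67×10⁻⁸) = 7.901×10⁹ K⁴.
T = (7.901×10⁹)^(1/4).

T ≈ 298 K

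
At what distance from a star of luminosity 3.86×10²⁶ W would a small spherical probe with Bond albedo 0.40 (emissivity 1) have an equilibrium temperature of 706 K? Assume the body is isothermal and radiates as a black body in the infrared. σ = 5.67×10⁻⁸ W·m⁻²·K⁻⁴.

d ≈ 1.81×10¹⁰ m

For an isothermal black-emitting sphere, (1−a)S·πr² = σ·4πr²·T⁴ ⇒ S = 4σT⁴/(1−a).
S = 4·5.67×10⁻⁸·(706)⁴/0.600 = 93910 W/m².
Flux falls as S = L/(4πd²), so d = √(L/(4πS)) = √(3.86×10²⁶/(4π·93910)).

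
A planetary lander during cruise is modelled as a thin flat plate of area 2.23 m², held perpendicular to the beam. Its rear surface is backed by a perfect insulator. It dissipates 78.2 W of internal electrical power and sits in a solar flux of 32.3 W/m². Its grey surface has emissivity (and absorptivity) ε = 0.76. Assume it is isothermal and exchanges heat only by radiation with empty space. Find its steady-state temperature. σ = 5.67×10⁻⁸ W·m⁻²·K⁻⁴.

T ≈ 193 K

At steady state, absorbed solar power + internal power = radiated power.
Absorbed: α·S·A_cross = 0.76·32.3·2.230 = 54.74 W (cross-section A).
Total input = 54.74 + 78.2 = 132.9 W.
Radiated: εσ·A_surf·T⁴ with A_surf = A = 2.230 m².
T⁴ = 132.9/(0.76·5.67×10⁻⁸·2.230) = 1.383×10⁹ K⁴.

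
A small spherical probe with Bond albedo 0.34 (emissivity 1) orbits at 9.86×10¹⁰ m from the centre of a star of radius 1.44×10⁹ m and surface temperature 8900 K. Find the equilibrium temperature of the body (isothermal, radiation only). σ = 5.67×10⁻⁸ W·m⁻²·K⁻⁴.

The star's surface emits σT_*⁴; at distance d the flux is S = σT_*⁴(R_*/d)².
S = 5.67×10⁻⁸·(8900)⁴·(1.44×10⁹/9.86×10¹⁰)² = 75880 W/m².
For an isothermal sphere T⁴ = (1−a)S/(4σ) = 2.208×10¹¹ K⁴.

T ≈ 685 K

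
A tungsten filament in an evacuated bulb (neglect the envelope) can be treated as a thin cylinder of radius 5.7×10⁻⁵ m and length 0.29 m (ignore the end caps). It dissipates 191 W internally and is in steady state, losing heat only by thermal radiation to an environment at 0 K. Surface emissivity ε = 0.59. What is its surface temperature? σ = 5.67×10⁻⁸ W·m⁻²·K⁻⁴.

Steady state: internal power = radiated power, P = εσA T⁴.
Radiating area A = 2πrL = 1.039×10⁻⁴ m².
T⁴ = P/(εσA) = 191/(0.59·5.67×10⁻⁸·1.039×10⁻⁴) = 5.497×10¹³ K⁴.
T = (5.497×10¹³)^(1/4).

T ≈ 2720 K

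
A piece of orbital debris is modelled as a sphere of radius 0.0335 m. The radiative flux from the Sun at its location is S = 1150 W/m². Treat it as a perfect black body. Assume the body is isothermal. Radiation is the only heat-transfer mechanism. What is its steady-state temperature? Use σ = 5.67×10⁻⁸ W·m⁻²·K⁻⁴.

At equilibrium, absorbed power = emitted power.
Absorbing cross-section = πr² = 0.003526 m²; emitting surface = 4πr² = 0.01410 m² (ratio 4).
S·A_cross = εσ·A_surf·T⁴  ⇒  T⁴ = S/(4σ).
T⁴ = 1.00·1150/(4·5.67×10⁻⁸) = 5.071×10⁹ K⁴.
T = (5.071×10⁹)^(1/4).

T ≈ 267 K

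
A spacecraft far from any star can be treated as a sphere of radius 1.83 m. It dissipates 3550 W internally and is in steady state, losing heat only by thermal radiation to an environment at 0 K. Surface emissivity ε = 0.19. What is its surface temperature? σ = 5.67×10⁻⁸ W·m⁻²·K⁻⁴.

T ≈ 297 K

Steady state: internal power = radiated power, P = εσA T⁴.
Radiating area A = 4πr² = 42.08 m².
T⁴ = P/(εσA) = 3550/(0.19·5.67×10⁻⁸·42.08) = 7.830×10⁹ K⁴.
T = (7.830×10⁹)^(1/4).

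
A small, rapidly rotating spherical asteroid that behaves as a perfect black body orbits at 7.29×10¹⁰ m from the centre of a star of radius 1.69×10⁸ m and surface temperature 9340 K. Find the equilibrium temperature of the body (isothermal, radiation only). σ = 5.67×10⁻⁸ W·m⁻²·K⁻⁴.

T ≈ 318 K

The star's surface emits σT_*⁴; at distance d the flux is S = σT_*⁴(R_*/d)².
S = 5.67×10⁻⁸·(9340)⁴·(1.69×10⁸/7.29×10¹⁰)² = 2319 W/m².
For an isothermal sphere T⁴ = (1−a)S/(4σ) = 1.022×10¹⁰ K⁴.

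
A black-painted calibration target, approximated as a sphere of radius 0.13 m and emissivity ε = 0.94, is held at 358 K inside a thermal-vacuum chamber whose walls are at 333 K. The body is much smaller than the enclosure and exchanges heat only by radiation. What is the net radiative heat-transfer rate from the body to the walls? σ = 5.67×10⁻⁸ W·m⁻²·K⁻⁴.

P_net ≈ 46.7 W

For a small grey body in a large enclosure: P_net = εσA(T_body⁴ − T_wall⁴).
A = 4πr² = 0.2124 m²; T_body⁴ − T_wall⁴ = 1.643×10¹⁰ − 1.230×10¹⁰ = 4.130×10⁹ K⁴.
|P_net| = 0.94·5.67×10⁻⁸·0.2124·4.130×10⁹.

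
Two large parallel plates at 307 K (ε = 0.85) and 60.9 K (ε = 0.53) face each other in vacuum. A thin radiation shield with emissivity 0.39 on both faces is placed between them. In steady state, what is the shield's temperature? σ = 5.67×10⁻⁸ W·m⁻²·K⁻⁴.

T_s ≈ 265 K

In steady state the net flux on the hot side equals that on the cold side.
σ(T₁⁴−T_s⁴)/D₁ = σ(T_s⁴−T₂⁴)/D₂, with D₁ = 1/ε₁+1/ε_s−1 = 2.741, D₂ = 1/ε_s+1/ε₂−1 = 3.451.
Solve for T_s⁴: T_s⁴ = (D₂·T₁⁴ + D₁·T₂⁴)/(D₁+D₂) = 4.957×10⁹ K⁴.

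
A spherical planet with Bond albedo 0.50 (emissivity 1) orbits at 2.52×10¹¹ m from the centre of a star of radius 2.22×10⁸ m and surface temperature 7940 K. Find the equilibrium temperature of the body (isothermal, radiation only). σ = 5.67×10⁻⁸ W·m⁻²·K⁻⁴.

T ≈ 140 K

The star's surface emits σT_*⁴; at distance d the flux is S = σT_*⁴(R_*/d)².
S = 5.67×10⁻⁸·(7940)⁴·(2.22×10⁸/2.52×10¹¹)² = 174.9 W/m².
For an isothermal sphere T⁴ = (1−a)S/(4σ) = 3.856×10⁸ K⁴.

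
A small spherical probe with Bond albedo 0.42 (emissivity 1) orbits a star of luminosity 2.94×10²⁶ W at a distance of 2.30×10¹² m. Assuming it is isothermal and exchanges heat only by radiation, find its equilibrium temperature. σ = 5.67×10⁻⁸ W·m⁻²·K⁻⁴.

T ≈ 58.0 K

First find the stellar flux at distance d: S = L/(4πd²) = 2.94×10²⁶/(4π·(2.30×10¹²)²) = 4.423 W/m².
For an isothermal sphere, absorbed (1−a)S·πr² = emitted σ·4πr²·T⁴, so T⁴ = (1−a)S/(4σ).
T⁴ = 0.580·4.423/(4·5.67×10⁻⁸) = 1.131×10⁷ K⁴.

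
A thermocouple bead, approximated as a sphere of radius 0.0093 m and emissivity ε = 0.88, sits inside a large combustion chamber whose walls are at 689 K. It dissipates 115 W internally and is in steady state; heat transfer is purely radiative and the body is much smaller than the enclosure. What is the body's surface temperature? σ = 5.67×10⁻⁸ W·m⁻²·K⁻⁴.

T ≈ 1240 K

For a small grey body in a large enclosure, net radiated power = εσA(T⁴ − T_w⁴).
Steady state: P = εσA(T⁴ − T_w⁴) with A = 4πr² = 0.001087 m².
T⁴ = P/(εσA) + T_w⁴ = 115/(0.88·5.67×10⁻⁸·0.001087) + (689)⁴
    = 2.121×10¹² + 2.254×10¹¹ = 2.346×10¹² K⁴.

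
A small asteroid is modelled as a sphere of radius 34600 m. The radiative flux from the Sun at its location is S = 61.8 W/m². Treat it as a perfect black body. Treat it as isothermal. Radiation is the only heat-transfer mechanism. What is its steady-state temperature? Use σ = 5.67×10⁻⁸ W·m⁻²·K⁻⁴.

At equilibrium, absorbed power = emitted power.
Absorbing cross-section = πr² = 3.761×10⁹ m²; emitting surface = 4πr² = 1.504×10¹⁰ m² (ratio 4).
S·A_cross = εσ·A_surf·T⁴  ⇒  T⁴ = S/(4σ).
T⁴ = 1.00·61.8/(4·5.67×10⁻⁸) = 2.725×10⁸ K⁴.
T = (2.725×10⁸)^(1/4).

T ≈ 128 K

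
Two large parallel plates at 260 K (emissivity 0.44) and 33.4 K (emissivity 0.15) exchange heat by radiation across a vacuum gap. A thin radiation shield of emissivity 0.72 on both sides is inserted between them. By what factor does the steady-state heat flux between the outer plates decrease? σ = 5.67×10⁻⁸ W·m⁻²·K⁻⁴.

Without shield: q₀ = σΔ(T⁴)/(1/ε₁+1/ε₂−1) with denominator 7.939.
With shield the two gaps are in series; the resistances add: (1/ε₁+1/ε_s−1)+(1/ε_s+1/ε₂−1) = 2.662+7.056 = 9.717.
Heat-flux ratio q₀/q = 9.717/7.939.

factor ≈ 1.22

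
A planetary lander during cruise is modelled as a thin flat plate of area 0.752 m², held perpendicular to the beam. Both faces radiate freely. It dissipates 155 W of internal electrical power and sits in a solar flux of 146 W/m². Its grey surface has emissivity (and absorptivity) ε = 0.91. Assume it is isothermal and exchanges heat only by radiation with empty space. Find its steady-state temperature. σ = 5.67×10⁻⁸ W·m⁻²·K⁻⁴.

T ≈ 239 K

At steady state, absorbed solar power + internal power = radiated power.
Absorbed: α·S·A_cross = 0.91·146·0.7520 = 99.91 W (cross-section A).
Total input = 99.91 + 155 = 254.9 W.
Radiated: εσ·A_surf·T⁴ with A_surf = 2A = 1.504 m².
T⁴ = 254.9/(0.91·5.67×10⁻⁸·1.504) = 3.285×10⁹ K⁴.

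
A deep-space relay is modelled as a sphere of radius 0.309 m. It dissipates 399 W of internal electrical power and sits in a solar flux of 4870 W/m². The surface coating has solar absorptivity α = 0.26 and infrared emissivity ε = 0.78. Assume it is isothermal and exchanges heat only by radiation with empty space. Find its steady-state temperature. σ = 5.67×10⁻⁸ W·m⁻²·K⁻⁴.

At steady state, absorbed solar power + internal power = radiated power.
Absorbed: α·S·A_cross = 0.26·4870·0.3000 = 379.8 W (cross-section πr²).
Total input = 379.8 + 399 = 778.8 W.
Radiated: εσ·A_surf·T⁴ with A_surf = 4πr² = 1.200 m².
T⁴ = 778.8/(0.78·5.67×10⁻⁸·1.200) = 1.468×10¹⁰ K⁴.

T ≈ 348 K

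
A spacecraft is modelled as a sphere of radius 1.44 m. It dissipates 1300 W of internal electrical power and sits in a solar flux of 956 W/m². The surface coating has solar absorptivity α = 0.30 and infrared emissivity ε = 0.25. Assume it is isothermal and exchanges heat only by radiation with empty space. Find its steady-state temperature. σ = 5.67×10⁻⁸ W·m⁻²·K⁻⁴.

T ≈ 304 K

At steady state, absorbed solar power + internal power = radiated power.
Absorbed: α·S·A_cross = 0.30·956·6.514 = 1868 W (cross-section πr²).
Total input = 1868 + 1300 = 3168 W.
Radiated: εσ·A_surf·T⁴ with A_surf = 4πr² = 26.06 m².
T⁴ = 3168/(0.25·5.67×10⁻⁸·26.06) = 8.578×10⁹ K⁴.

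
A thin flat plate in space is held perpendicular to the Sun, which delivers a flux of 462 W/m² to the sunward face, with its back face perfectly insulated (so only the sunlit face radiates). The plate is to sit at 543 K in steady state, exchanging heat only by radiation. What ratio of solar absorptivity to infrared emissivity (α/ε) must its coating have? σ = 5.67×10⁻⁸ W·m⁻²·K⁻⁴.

Balance: αS·A = εσ·1A·T⁴ ⇒ α/ε = σT⁴/S.
α/ε = 5.67×10⁻⁸·(543)⁴/462 = 5.67×10⁻⁸·8.694×10¹⁰/462.

α/ε ≈ 10.7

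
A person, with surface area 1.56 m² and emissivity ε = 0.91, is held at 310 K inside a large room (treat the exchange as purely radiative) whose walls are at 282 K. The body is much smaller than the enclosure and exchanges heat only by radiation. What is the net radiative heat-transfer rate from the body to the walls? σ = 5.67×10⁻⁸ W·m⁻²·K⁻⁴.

P_net ≈ 234 W

For a small grey body in a large enclosure: P_net = εσA(T_body⁴ − T_wall⁴).
A = 1.56 m²; T_body⁴ − T_wall⁴ = 9.235×10⁹ − 6.324×10⁹ = 2.911×10⁹ K⁴.
|P_net| = 0.91·5.67×10⁻⁸·1.560·2.911×10⁹.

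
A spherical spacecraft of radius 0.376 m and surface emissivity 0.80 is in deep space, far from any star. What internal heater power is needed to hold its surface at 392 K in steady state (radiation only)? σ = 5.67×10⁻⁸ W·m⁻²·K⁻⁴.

P ≈ 1900 W

P = εσ·4πr²·T⁴.
4πr² = 1.777 m²; T⁴ = 2.361×10¹⁰ K⁴.
P = 0.80·5.67×10⁻⁸·1.777·2.361×10¹⁰.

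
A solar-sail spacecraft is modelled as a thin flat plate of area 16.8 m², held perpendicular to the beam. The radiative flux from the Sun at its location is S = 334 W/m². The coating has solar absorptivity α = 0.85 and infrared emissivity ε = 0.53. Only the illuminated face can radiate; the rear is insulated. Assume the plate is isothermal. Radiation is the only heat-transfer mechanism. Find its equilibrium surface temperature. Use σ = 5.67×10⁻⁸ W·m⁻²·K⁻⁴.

T ≈ 312 K

At equilibrium, absorbed power = emitted power.
Absorbing cross-section = A = 16.80 m²; emitting surface = A = 16.80 m² (ratio 1).
αS·A_cross = εσ·A_surf·T⁴  ⇒  T⁴ = αS/(ε·1σ).
T⁴ = 0.850·334/(0.53·1·5.67×10⁻⁸) = 9.447×10⁹ K⁴.
T = (9.447×10⁹)^(1/4).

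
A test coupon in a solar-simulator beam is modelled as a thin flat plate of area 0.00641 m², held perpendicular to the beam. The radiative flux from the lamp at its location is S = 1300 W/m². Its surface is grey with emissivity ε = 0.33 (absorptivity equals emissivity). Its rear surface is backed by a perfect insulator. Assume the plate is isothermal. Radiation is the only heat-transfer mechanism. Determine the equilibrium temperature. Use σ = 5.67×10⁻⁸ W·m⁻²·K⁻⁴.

T ≈ 389 K

At equilibrium, absorbed power = emitted power.
Absorbing cross-section = A = 0.006410 m²; emitting surface = A = 0.006410 m² (ratio 1).
εS·A_cross = εσ·A_surf·T⁴  ⇒  T⁴ = S/(1σ)   (ε cancels).
T⁴ = 1300/(1·5.67×10⁻⁸) = 2.293×10¹⁰ K⁴.
T = (2.293×10¹⁰)^(1/4).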